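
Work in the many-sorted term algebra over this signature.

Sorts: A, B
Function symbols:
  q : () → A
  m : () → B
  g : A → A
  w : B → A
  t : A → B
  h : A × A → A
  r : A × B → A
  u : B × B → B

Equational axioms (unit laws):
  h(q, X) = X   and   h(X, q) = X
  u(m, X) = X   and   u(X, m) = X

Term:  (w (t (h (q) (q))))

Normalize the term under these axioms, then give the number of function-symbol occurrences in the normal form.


size = 3

1. (w (t (h (q) (q))))  →  (w (t (q)))
normal form: (w (t (q)))


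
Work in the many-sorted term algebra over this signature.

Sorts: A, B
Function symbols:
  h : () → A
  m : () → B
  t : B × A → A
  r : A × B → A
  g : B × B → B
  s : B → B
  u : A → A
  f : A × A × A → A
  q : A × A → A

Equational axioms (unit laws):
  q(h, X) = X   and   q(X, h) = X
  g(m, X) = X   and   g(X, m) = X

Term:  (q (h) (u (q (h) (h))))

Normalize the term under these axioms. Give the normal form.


normal form = (u (h))

1. (q (h) (u (q (h) (h))))  →  (u (q (h) (h)))
2. (u (q (h) (h)))  →  (u (h))


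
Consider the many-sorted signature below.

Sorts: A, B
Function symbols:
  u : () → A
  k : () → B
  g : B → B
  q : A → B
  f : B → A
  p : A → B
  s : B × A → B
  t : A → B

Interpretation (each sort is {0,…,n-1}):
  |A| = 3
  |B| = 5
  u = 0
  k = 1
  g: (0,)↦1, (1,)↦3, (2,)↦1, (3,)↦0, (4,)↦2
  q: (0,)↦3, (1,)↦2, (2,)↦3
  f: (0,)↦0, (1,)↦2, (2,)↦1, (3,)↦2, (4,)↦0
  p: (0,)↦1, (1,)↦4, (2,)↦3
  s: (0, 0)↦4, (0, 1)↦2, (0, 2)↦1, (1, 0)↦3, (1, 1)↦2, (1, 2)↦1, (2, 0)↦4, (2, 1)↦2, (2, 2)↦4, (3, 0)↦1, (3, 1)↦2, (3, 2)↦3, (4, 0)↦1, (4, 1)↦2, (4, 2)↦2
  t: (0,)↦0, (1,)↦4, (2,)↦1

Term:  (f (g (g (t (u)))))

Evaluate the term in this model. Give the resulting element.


  u = 0
  (t (u)) = t(0,) = 0
  (g (t (u))) = g(0,) = 1
  (g (g (t (u)))) = g(1,) = 3
  (f (g (g (t (u))))) = f(3,) = 2

value = 2


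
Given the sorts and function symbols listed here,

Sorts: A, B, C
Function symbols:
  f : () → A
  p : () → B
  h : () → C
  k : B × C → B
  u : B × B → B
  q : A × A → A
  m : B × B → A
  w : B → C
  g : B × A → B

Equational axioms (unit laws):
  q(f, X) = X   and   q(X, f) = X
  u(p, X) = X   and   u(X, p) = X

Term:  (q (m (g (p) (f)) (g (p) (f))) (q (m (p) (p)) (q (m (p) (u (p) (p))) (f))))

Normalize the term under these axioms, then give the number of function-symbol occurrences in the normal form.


1. (q (m (g (p) (f)) (g (p) (f))) (q (m (p) (p)) (q (m (p) (u (p) (p))) (f))))  →  (q (m (g (p) (f)) (g (p) (f))) (q (m (p) (p)) (m (p) (u (p) (p)))))
2. (q (m (g (p) (f)) (g (p) (f))) (q (m (p) (p)) (m (p) (u (p) (p)))))  →  (q (m (g (p) (f)) (g (p) (f))) (q (m (p) (p)) (m (p) (p))))
normal form: (q (m (g (p) (f)) (g (p) (f))) (q (m (p) (p)) (m (p) (p))))

size = 15


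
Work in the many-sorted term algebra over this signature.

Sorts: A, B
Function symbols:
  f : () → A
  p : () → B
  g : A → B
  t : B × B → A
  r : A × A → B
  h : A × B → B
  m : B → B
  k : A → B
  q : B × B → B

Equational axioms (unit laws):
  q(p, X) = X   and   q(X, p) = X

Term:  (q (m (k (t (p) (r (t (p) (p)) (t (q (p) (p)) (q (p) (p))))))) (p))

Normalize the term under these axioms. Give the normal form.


1. (q (m (k (t (p) (r (t (p) (p)) (t (q (p) (p)) (q (p) (p))))))) (p))  →  (m (k (t (p) (r (t (p) (p)) (t (q (p) (p)) (q (p) (p)))))))
2. (m (k (t (p) (r (t (p) (p)) (t (q (p) (p)) (q (p) (p)))))))  →  (m (k (t (p) (r (t (p) (p)) (t (p) (q (p) (p)))))))
3. (m (k (t (p) (r (t (p) (p)) (t (p) (q (p) (p)))))))  →  (m (k (t (p) (r (t (p) (p)) (t (p) (p))))))

normal form = (m (k (t (p) (r (t (p) (p)) (t (p) (p))))))


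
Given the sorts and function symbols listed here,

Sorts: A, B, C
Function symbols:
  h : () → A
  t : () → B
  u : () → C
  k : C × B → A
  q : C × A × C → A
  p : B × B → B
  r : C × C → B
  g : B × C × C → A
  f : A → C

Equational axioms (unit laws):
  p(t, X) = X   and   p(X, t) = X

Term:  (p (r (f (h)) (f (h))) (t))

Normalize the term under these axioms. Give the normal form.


1. (p (r (f (h)) (f (h))) (t))  →  (r (f (h)) (f (h)))

normal form = (r (f (h)) (f (h)))


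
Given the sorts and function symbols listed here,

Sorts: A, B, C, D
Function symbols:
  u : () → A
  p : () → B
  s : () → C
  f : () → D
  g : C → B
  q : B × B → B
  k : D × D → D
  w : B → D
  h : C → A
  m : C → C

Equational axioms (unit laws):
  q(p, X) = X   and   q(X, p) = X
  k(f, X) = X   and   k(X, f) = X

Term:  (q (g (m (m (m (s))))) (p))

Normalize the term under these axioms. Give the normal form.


normal form = (g (m (m (m (s)))))

1. (q (g (m (m (m (s))))) (p))  →  (g (m (m (m (s)))))


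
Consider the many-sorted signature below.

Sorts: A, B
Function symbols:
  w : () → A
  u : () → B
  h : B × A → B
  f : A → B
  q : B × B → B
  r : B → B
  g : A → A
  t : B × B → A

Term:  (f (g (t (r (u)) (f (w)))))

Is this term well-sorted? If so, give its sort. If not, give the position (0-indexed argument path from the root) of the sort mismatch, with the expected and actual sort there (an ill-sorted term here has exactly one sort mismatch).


well-sorted; sort = B

        (u) : B
      (r (u)) : B
        (w) : A
      (f (w)) : B
    (t (r (u)) (f (w))) : A
  (g (t (r (u)) (f (w)))) : A
(f (g (t (r (u)) (f (w))))) : B


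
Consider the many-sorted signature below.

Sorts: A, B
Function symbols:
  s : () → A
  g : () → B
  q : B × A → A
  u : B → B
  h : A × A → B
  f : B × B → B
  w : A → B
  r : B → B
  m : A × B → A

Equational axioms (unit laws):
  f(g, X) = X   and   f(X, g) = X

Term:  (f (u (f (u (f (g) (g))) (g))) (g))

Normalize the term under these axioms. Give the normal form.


1. (f (u (f (u (f (g) (g))) (g))) (g))  →  (u (f (u (f (g) (g))) (g)))
2. (u (f (u (f (g) (g))) (g)))  →  (u (u (f (g) (g))))
3. (u (u (f (g) (g))))  →  (u (u (g)))

normal form = (u (u (g)))


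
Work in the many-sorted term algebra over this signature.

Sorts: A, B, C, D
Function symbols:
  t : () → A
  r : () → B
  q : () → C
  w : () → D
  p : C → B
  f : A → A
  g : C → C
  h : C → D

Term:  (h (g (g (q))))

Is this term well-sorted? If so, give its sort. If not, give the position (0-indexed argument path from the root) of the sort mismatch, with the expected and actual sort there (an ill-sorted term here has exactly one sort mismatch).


      (q) : C
    (g (q)) : C
  (g (g (q))) : C
(h (g (g (q)))) : D

well-sorted; sort = D


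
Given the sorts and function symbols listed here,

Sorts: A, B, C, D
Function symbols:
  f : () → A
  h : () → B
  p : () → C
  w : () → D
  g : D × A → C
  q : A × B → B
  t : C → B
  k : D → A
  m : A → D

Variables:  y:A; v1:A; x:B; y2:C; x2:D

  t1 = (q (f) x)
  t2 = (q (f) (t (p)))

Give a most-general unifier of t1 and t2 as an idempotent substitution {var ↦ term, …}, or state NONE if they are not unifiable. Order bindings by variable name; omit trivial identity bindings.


{x ↦ (t (p))}


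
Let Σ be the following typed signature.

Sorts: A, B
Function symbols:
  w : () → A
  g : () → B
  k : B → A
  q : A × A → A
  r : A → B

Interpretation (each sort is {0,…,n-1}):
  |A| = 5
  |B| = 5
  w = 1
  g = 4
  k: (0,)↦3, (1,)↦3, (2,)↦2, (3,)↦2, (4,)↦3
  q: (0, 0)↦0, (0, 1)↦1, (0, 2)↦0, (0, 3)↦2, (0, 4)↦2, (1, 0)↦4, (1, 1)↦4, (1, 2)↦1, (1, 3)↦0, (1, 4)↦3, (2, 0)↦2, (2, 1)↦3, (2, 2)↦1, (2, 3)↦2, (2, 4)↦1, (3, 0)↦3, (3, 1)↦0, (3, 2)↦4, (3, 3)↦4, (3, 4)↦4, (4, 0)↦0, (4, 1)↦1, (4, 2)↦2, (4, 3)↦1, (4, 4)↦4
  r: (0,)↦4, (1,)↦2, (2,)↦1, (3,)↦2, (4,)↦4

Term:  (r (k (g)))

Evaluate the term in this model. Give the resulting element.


  g = 4
  (k (g)) = k(4,) = 3
  (r (k (g))) = r(3,) = 2

value = 2


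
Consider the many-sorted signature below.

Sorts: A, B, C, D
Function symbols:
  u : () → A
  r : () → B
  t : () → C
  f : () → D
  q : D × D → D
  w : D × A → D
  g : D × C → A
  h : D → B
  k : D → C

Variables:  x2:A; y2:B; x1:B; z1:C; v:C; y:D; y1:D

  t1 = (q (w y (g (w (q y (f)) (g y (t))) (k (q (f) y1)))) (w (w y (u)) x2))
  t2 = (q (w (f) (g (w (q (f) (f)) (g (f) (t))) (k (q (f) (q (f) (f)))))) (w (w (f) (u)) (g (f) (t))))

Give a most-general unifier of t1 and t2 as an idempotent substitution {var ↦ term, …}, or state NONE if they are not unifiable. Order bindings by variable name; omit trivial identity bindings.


{x2 ↦ (g (f) (t)), y ↦ (f), y1 ↦ (q (f) (f))}


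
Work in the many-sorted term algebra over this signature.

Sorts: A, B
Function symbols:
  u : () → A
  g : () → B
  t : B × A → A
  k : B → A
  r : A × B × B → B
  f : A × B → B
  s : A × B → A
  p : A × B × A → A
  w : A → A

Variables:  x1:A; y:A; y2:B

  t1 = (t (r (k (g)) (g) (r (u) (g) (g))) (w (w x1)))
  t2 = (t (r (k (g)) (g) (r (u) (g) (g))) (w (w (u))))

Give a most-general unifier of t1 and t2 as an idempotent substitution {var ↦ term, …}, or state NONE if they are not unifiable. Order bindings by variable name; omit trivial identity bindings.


{x1 ↦ (u)}


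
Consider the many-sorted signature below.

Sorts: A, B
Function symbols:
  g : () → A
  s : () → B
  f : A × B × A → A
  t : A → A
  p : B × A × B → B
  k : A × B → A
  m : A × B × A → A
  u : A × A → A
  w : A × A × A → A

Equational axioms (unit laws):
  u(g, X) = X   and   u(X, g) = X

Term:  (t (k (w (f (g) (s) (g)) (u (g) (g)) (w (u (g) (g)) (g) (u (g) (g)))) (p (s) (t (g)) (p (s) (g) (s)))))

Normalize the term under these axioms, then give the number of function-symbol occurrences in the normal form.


size = 20

1. (t (k (w (f (g) (s) (g)) (u (g) (g)) (w (u (g) (g)) (g) (u (g) (g)))) (p (s) (t (g)) (p (s) (g) (s)))))  →  (t (k (w (f (g) (s) (g)) (g) (w (u (g) (g)) (g) (u (g) (g)))) (p (s) (t (g)) (p (s) (g) (s)))))
2. (t (k (w (f (g) (s) (g)) (g) (w (u (g) (g)) (g) (u (g) (g)))) (p (s) (t (g)) (p (s) (g) (s)))))  →  (t (k (w (f (g) (s) (g)) (g) (w (g) (g) (u (g) (g)))) (p (s) (t (g)) (p (s) (g) (s)))))
3. (t (k (w (f (g) (s) (g)) (g) (w (g) (g) (u (g) (g)))) (p (s) (t (g)) (p (s) (g) (s)))))  →  (t (k (w (f (g) (s) (g)) (g) (w (g) (g) (g))) (p (s) (t (g)) (p (s) (g) (s)))))
normal form: (t (k (w (f (g) (s) (g)) (g) (w (g) (g) (g))) (p (s) (t (g)) (p (s) (g) (s)))))


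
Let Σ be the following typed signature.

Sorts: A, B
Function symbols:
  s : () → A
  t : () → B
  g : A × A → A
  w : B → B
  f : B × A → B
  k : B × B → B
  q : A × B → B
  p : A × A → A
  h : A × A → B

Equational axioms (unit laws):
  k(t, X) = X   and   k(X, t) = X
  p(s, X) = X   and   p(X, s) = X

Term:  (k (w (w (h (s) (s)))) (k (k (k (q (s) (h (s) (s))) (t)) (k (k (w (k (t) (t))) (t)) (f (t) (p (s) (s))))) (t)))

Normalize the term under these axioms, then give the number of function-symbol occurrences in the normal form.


size = 18

1. (k (w (w (h (s) (s)))) (k (k (k (q (s) (h (s) (s))) (t)) (k (k (w (k (t) (t))) (t)) (f (t) (p (s) (s))))) (t)))  →  (k (w (w (h (s) (s)))) (k (k (q (s) (h (s) (s))) (t)) (k (k (w (k (t) (t))) (t)) (f (t) (p (s) (s))))))
2. (k (w (w (h (s) (s)))) (k (k (q (s) (h (s) (s))) (t)) (k (k (w (k (t) (t))) (t)) (f (t) (p (s) (s))))))  →  (k (w (w (h (s) (s)))) (k (q (s) (h (s) (s))) (k (k (w (k (t) (t))) (t)) (f (t) (p (s) (s))))))
3. (k (w (w (h (s) (s)))) (k (q (s) (h (s) (s))) (k (k (w (k (t) (t))) (t)) (f (t) (p (s) (s))))))  →  (k (w (w (h (s) (s)))) (k (q (s) (h (s) (s))) (k (w (k (t) (t))) (f (t) (p (s) (s))))))
4. (k (w (w (h (s) (s)))) (k (q (s) (h (s) (s))) (k (w (k (t) (t))) (f (t) (p (s) (s))))))  →  (k (w (w (h (s) (s)))) (k (q (s) (h (s) (s))) (k (w (t)) (f (t) (p (s) (s))))))
5. (k (w (w (h (s) (s)))) (k (q (s) (h (s) (s))) (k (w (t)) (f (t) (p (s) (s))))))  →  (k (w (w (h (s) (s)))) (k (q (s) (h (s) (s))) (k (w (t)) (f (t) (s)))))
normal form: (k (w (w (h (s) (s)))) (k (q (s) (h (s) (s))) (k (w (t)) (f (t) (s)))))


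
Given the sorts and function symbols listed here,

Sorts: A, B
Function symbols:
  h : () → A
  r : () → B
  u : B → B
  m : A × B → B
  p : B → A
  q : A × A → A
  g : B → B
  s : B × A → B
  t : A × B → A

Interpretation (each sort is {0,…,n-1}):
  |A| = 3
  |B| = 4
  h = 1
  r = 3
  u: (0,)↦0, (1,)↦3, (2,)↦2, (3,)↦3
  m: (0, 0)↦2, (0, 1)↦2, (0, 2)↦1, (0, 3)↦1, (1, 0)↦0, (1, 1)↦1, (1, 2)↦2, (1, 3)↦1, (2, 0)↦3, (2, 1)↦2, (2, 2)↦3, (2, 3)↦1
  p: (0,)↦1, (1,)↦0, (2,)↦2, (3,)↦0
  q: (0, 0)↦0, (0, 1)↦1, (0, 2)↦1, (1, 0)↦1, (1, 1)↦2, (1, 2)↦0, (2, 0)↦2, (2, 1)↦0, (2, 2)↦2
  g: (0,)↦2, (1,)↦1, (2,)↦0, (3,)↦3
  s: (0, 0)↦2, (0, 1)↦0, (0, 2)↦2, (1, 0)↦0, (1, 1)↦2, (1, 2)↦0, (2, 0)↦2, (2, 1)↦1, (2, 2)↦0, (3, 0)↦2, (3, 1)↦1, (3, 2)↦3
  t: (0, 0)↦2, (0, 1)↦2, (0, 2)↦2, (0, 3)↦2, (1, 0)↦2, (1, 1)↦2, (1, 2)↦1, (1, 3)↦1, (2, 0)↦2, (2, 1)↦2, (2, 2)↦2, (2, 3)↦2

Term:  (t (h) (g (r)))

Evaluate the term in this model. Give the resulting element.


  h = 1
  r = 3
  (g (r)) = g(3,) = 3
  (t (h) (g (r))) = t(1, 3) = 1

value = 1


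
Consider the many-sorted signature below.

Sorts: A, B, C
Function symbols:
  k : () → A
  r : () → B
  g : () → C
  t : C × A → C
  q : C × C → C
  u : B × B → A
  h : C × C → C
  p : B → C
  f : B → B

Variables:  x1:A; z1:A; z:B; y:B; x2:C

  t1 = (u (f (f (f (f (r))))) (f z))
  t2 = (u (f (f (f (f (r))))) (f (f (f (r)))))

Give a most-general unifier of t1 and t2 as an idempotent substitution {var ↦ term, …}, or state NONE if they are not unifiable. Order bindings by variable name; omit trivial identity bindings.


{z ↦ (f (f (r)))}


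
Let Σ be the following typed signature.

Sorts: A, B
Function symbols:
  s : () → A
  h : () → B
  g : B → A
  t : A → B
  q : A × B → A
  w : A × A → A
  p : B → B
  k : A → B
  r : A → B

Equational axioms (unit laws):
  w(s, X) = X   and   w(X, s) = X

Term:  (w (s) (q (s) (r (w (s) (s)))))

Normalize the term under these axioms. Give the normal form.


normal form = (q (s) (r (s)))

1. (w (s) (q (s) (r (w (s) (s)))))  →  (q (s) (r (w (s) (s))))
2. (q (s) (r (w (s) (s))))  →  (q (s) (r (s)))


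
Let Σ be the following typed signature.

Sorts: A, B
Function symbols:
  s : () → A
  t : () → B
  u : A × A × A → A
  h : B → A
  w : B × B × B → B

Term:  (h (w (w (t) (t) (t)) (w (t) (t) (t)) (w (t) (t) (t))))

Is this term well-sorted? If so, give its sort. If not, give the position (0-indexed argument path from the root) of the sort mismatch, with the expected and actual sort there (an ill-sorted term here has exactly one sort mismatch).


      (t) : B
      (t) : B
      (t) : B
    (w (t) (t) (t)) : B
      (t) : B
      (t) : B
      (t) : B
    (w (t) (t) (t)) : B
      (t) : B
      (t) : B
      (t) : B
    (w (t) (t) (t)) : B
  (w (w (t) (t) (t)) (w (t) (t) (t)) (w (t) (t) (t))) : B
(h (w (w (t) (t) (t)) (w (t) (t) (t)) (w (t) (t) (t)))) : A

well-sorted; sort = A


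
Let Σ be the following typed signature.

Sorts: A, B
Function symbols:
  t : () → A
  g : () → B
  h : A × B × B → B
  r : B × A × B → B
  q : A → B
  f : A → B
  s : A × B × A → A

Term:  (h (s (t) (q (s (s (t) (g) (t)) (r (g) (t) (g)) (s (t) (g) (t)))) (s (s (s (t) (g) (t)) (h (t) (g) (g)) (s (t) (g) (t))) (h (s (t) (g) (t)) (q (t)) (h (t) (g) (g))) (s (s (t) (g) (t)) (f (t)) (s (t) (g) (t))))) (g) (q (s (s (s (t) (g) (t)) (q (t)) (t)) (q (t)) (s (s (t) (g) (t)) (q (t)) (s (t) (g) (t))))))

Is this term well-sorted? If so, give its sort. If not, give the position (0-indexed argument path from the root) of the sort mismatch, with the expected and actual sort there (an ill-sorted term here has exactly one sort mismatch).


well-sorted; sort = B

    (t) : A
          (t) : A
          (g) : B
          (t) : A
        (s (t) (g) (t)) : A
          (g) : B
          (t) : A
          (g) : B
        (r (g) (t) (g)) : B
          (t) : A
          (g) : B
          (t) : A
        (s (t) (g) (t)) : A
      (s (s (t) (g) (t)) (r (g) (t) (g)) (s (t) (g) (t))) : A
    (q (s (s (t) (g) (t)) (r (g) (t) (g)) (s (t) (g) (t)))) : B
          (t) : A
          (g) : B
          (t) : A
        (s (t) (g) (t)) : A
          (t) : A
          (g) : B
          (g) : B
        (h (t) (g) (g)) : B
          (t) : A
          (g) : B
          (t) : A
        (s (t) (g) (t)) : A
      (s (s (t) (g) (t)) (h (t) (g) (g)) (s (t) (g) (t))) : A
          (t) : A
          (g) : B
          (t) : A
        (s (t) (g) (t)) : A
          (t) : A
        (q (t)) : B
          (t) : A
          (g) : B
          (g) : B
        (h (t) (g) (g)) : B
      (h (s (t) (g) (t)) (q (t)) (h (t) (g) (g))) : B
          (t) : A
          (g) : B
          (t) : A
        (s (t) (g) (t)) : A
          (t) : A
        (f (t)) : B
          (t) : A
          (g) : B
          (t) : A
        (s (t) (g) (t)) : A
      (s (s (t) (g) (t)) (f (t)) (s (t) (g) (t))) : A
    (s (s (s (t) (g) (t)) (h (t) (g) (g)) (s (t) (g) (t))) (h (s (t) (g) (t)) (q (t)) (h (t) (g) (g))) (s (s (t) (g) (t)) (f (t)) (s (t) (g) (t)))) : A
  (s (t) (q (s (s (t) (g) (t)) (r (g) (t) (g)) (s (t) (g) (t)))) (s (s (s (t) (g) (t)) (h (t) (g) (g)) (s (t) (g) (t))) (h (s (t) (g) (t)) (q (t)) (h (t) (g) (g))) (s (s (t) (g) (t)) (f (t)) (s (t) (g) (t))))) : A
  (g) : B
          (t) : A
          (g) : B
          (t) : A
        (s (t) (g) (t)) : A
          (t) : A
        (q (t)) : B
        (t) : A
      (s (s (t) (g) (t)) (q (t)) (t)) : A
        (t) : A
      (q (t)) : B
          (t) : A
          (g) : B
          (t) : A
        (s (t) (g) (t)) : A
          (t) : A
        (q (t)) : B
          (t) : A
          (g) : B
          (t) : A
        (s (t) (g) (t)) : A
      (s (s (t) (g) (t)) (q (t)) (s (t) (g) (t))) : A
    (s (s (s (t) (g) (t)) (q (t)) (t)) (q (t)) (s (s (t) (g) (t)) (q (t)) (s (t) (g) (t)))) : A
  (q (s (s (s (t) (g) (t)) (q (t)) (t)) (q (t)) (s (s (t) (g) (t)) (q (t)) (s (t) (g) (t))))) : B
(h (s (t) (q (s (s (t) (g) (t)) (r (g) (t) (g)) (s (t) (g) (t)))) (s (s (s (t) (g) (t)) (h (t) (g) (g)) (s (t) (g) (t))) (h (s (t) (g) (t)) (q (t)) (h (t) (g) (g))) (s (s (t) (g) (t)) (f (t)) (s (t) (g) (t))))) (g) (q (s (s (s (t) (g) (t)) (q (t)) (t)) (q (t)) (s (s (t) (g) (t)) (q (t)) (s (t) (g) (t)))))) : B


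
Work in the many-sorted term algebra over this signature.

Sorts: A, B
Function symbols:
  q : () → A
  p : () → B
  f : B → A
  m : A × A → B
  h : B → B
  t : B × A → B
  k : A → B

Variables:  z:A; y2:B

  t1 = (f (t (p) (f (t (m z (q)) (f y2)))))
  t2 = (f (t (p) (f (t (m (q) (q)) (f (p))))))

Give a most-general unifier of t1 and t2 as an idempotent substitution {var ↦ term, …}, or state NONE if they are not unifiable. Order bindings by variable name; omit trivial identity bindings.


{y2 ↦ (p), z ↦ (q)}


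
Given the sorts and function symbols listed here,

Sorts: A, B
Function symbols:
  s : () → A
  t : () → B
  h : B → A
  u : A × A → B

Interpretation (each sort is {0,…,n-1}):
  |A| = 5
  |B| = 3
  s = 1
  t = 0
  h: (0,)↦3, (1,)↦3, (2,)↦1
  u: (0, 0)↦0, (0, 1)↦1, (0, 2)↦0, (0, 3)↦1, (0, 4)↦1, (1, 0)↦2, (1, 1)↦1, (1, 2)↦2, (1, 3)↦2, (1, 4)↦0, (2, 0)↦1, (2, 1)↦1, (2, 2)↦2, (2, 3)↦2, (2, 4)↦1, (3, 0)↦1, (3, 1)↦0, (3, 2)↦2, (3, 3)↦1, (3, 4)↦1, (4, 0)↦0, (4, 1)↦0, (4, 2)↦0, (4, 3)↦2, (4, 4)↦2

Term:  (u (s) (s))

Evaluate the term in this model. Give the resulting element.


value = 1

  s = 1
  s = 1
  (u (s) (s)) = u(1, 1) = 1


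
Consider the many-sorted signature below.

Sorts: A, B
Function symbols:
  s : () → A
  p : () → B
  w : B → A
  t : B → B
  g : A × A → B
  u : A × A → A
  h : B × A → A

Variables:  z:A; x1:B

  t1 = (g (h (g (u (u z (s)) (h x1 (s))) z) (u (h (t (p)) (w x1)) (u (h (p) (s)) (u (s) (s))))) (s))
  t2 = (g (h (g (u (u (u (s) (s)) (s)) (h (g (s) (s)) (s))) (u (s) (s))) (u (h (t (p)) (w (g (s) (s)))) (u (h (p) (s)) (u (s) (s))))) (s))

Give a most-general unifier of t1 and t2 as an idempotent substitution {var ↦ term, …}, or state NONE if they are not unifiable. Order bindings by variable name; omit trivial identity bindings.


{x1 ↦ (g (s) (s)), z ↦ (u (s) (s))}


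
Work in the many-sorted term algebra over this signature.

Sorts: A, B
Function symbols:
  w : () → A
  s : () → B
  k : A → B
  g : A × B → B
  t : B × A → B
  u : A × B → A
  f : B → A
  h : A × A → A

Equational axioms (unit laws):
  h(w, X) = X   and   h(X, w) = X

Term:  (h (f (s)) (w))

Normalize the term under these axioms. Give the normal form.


normal form = (f (s))

1. (h (f (s)) (w))  →  (f (s))


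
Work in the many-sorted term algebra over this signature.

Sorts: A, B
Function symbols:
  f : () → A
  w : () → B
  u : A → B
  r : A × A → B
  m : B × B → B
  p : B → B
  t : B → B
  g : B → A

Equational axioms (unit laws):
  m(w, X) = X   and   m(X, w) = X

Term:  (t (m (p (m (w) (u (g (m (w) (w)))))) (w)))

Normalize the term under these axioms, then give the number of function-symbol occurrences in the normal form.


1. (t (m (p (m (w) (u (g (m (w) (w)))))) (w)))  →  (t (p (m (w) (u (g (m (w) (w)))))))
2. (t (p (m (w) (u (g (m (w) (w)))))))  →  (t (p (u (g (m (w) (w))))))
3. (t (p (u (g (m (w) (w))))))  →  (t (p (u (g (w)))))
normal form: (t (p (u (g (w)))))

size = 5


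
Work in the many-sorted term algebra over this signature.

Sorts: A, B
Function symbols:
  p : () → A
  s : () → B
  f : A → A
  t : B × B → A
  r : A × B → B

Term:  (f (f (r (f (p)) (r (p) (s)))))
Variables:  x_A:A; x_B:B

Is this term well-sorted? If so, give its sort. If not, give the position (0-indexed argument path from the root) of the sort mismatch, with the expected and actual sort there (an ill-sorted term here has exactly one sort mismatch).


        (p) : A
      (f (p)) : A
        (p) : A
        (s) : B
      (r (p) (s)) : B
    (r (f (p)) (r (p) (s))) : B
  (f (r (f (p)) (r (p) (s)))) : ✗ arg 0 at [0, 0] has sort B, expected A

ill-sorted at position [0, 0]: expected A, got B


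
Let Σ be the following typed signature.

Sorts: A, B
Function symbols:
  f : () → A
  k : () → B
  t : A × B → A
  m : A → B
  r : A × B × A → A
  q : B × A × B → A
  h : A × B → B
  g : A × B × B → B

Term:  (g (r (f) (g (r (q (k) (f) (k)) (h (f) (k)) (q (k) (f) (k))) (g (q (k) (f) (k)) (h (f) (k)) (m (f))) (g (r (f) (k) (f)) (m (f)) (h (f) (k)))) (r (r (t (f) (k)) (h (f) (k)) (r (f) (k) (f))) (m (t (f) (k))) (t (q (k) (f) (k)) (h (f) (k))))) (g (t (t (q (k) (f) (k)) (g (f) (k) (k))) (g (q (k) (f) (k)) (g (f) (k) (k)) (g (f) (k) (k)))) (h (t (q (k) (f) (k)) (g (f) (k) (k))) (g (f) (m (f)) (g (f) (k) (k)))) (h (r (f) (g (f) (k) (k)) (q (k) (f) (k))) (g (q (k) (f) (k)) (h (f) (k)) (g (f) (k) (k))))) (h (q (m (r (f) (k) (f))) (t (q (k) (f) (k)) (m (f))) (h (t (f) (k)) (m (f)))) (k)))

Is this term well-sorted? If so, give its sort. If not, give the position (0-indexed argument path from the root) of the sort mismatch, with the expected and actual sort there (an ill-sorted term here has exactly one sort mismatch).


well-sorted; sort = B

    (f) : A
          (k) : B
          (f) : A
          (k) : B
        (q (k) (f) (k)) : A
          (f) : A
          (k) : B
        (h (f) (k)) : B
          (k) : B
          (f) : A
          (k) : B
        (q (k) (f) (k)) : A
      (r (q (k) (f) (k)) (h (f) (k)) (q (k) (f) (k))) : A
          (k) : B
          (f) : A
          (k) : B
        (q (k) (f) (k)) : A
          (f) : A
          (k) : B
        (h (f) (k)) : B
          (f) : A
        (m (f)) : B
      (g (q (k) (f) (k)) (h (f) (k)) (m (f))) : B
          (f) : A
          (k) : B
          (f) : A
        (r (f) (k) (f)) : A
          (f) : A
        (m (f)) : B
          (f) : A
          (k) : B
        (h (f) (k)) : B
      (g (r (f) (k) (f)) (m (f)) (h (f) (k))) : B
    (g (r (q (k) (f) (k)) (h (f) (k)) (q (k) (f) (k))) (g (q (k) (f) (k)) (h (f) (k)) (m (f))) (g (r (f) (k) (f)) (m (f)) (h (f) (k)))) : B
          (f) : A
          (k) : B
        (t (f) (k)) : A
          (f) : A
          (k) : B
        (h (f) (k)) : B
          (f) : A
          (k) : B
          (f) : A
        (r (f) (k) (f)) : A
      (r (t (f) (k)) (h (f) (k)) (r (f) (k) (f))) : A
          (f) : A
          (k) : B
        (t (f) (k)) : A
      (m (t (f) (k))) : B
          (k) : B
          (f) : A
          (k) : B
        (q (k) (f) (k)) : A
          (f) : A
          (k) : B
        (h (f) (k)) : B
      (t (q (k) (f) (k)) (h (f) (k))) : A
    (r (r (t (f) (k)) (h (f) (k)) (r (f) (k) (f))) (m (t (f) (k))) (t (q (k) (f) (k)) (h (f) (k)))) : A
  (r (f) (g (r (q (k) (f) (k)) (h (f) (k)) (q (k) (f) (k))) (g (q (k) (f) (k)) (h (f) (k)) (m (f))) (g (r (f) (k) (f)) (m (f)) (h (f) (k)))) (r (r (t (f) (k)) (h (f) (k)) (r (f) (k) (f))) (m (t (f) (k))) (t (q (k) (f) (k)) (h (f) (k))))) : A
          (k) : B
          (f) : A
          (k) : B
        (q (k) (f) (k)) : A
          (f) : A
          (k) : B
          (k) : B
        (g (f) (k) (k)) : B
      (t (q (k) (f) (k)) (g (f) (k) (k))) : A
          (k) : B
          (f) : A
          (k) : B
        (q (k) (f) (k)) : A
          (f) : A
          (k) : B
          (k) : B
        (g (f) (k) (k)) : B
          (f) : A
          (k) : B
          (k) : B
        (g (f) (k) (k)) : B
      (g (q (k) (f) (k)) (g (f) (k) (k)) (g (f) (k) (k))) : B
    (t (t (q (k) (f) (k)) (g (f) (k) (k))) (g (q (k) (f) (k)) (g (f) (k) (k)) (g (f) (k) (k)))) : A
          (k) : B
          (f) : A
          (k) : B
        (q (k) (f) (k)) : A
          (f) : A
          (k) : B
          (k) : B
        (g (f) (k) (k)) : B
      (t (q (k) (f) (k)) (g (f) (k) (k))) : A
        (f) : A
          (f) : A
        (m (f)) : B
          (f) : A
          (k) : B
          (k) : B
        (g (f) (k) (k)) : B
      (g (f) (m (f)) (g (f) (k) (k))) : B
    (h (t (q (k) (f) (k)) (g (f) (k) (k))) (g (f) (m (f)) (g (f) (k) (k)))) : B
        (f) : A
          (f) : A
          (k) : B
          (k) : B
        (g (f) (k) (k)) : B
          (k) : B
          (f) : A
          (k) : B
        (q (k) (f) (k)) : A
      (r (f) (g (f) (k) (k)) (q (k) (f) (k))) : A
          (k) : B
          (f) : A
          (k) : B
        (q (k) (f) (k)) : A
          (f) : A
          (k) : B
        (h (f) (k)) : B
          (f) : A
          (k) : B
          (k) : B
        (g (f) (k) (k)) : B
      (g (q (k) (f) (k)) (h (f) (k)) (g (f) (k) (k))) : B
    (h (r (f) (g (f) (k) (k)) (q (k) (f) (k))) (g (q (k) (f) (k)) (h (f) (k)) (g (f) (k) (k)))) : B
  (g (t (t (q (k) (f) (k)) (g (f) (k) (k))) (g (q (k) (f) (k)) (g (f) (k) (k)) (g (f) (k) (k)))) (h (t (q (k) (f) (k)) (g (f) (k) (k))) (g (f) (m (f)) (g (f) (k) (k)))) (h (r (f) (g (f) (k) (k)) (q (k) (f) (k))) (g (q (k) (f) (k)) (h (f) (k)) (g (f) (k) (k))))) : B
          (f) : A
          (k) : B
          (f) : A
        (r (f) (k) (f)) : A
      (m (r (f) (k) (f))) : B
          (k) : B
          (f) : A
          (k) : B
        (q (k) (f) (k)) : A
          (f) : A
        (m (f)) : B
      (t (q (k) (f) (k)) (m (f))) : A
          (f) : A
          (k) : B
        (t (f) (k)) : A
          (f) : A
        (m (f)) : B
      (h (t (f) (k)) (m (f))) : B
    (q (m (r (f) (k) (f))) (t (q (k) (f) (k)) (m (f))) (h (t (f) (k)) (m (f)))) : A
    (k) : B
  (h (q (m (r (f) (k) (f))) (t (q (k) (f) (k)) (m (f))) (h (t (f) (k)) (m (f)))) (k)) : B
(g (r (f) (g (r (q (k) (f) (k)) (h (f) (k)) (q (k) (f) (k))) (g (q (k) (f) (k)) (h (f) (k)) (m (f))) (g (r (f) (k) (f)) (m (f)) (h (f) (k)))) (r (r (t (f) (k)) (h (f) (k)) (r (f) (k) (f))) (m (t (f) (k))) (t (q (k) (f) (k)) (h (f) (k))))) (g (t (t (q (k) (f) (k)) (g (f) (k) (k))) (g (q (k) (f) (k)) (g (f) (k) (k)) (g (f) (k) (k)))) (h (t (q (k) (f) (k)) (g (f) (k) (k))) (g (f) (m (f)) (g (f) (k) (k)))) (h (r (f) (g (f) (k) (k)) (q (k) (f) (k))) (g (q (k) (f) (k)) (h (f) (k)) (g (f) (k) (k))))) (h (q (m (r (f) (k) (f))) (t (q (k) (f) (k)) (m (f))) (h (t (f) (k)) (m (f)))) (k))) : B


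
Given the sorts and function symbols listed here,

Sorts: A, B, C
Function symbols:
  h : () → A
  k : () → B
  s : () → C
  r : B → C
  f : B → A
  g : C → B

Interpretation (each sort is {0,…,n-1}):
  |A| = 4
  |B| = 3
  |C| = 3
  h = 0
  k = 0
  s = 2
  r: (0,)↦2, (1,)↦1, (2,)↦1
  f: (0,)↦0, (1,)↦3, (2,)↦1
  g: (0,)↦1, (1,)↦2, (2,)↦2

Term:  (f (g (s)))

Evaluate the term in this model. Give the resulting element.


  s = 2
  (g (s)) = g(2,) = 2
  (f (g (s))) = f(2,) = 1

value = 1


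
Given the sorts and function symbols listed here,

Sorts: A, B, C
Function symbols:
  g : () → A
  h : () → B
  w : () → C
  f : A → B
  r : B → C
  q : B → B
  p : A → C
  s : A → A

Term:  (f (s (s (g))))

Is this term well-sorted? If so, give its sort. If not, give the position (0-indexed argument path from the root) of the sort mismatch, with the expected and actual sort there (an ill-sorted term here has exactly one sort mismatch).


      (g) : A
    (s (g)) : A
  (s (s (g))) : A
(f (s (s (g)))) : B

well-sorted; sort = B


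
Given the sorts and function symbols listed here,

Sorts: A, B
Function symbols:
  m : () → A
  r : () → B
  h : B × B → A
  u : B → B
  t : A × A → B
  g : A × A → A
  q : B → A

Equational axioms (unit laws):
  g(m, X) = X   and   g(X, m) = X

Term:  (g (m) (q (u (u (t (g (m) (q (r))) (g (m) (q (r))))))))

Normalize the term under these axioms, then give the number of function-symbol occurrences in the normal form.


1. (g (m) (q (u (u (t (g (m) (q (r))) (g (m) (q (r))))))))  →  (q (u (u (t (g (m) (q (r))) (g (m) (q (r)))))))
2. (q (u (u (t (g (m) (q (r))) (g (m) (q (r)))))))  →  (q (u (u (t (q (r)) (g (m) (q (r)))))))
3. (q (u (u (t (q (r)) (g (m) (q (r)))))))  →  (q (u (u (t (q (r)) (q (r))))))
normal form: (q (u (u (t (q (r)) (q (r))))))

size = 8


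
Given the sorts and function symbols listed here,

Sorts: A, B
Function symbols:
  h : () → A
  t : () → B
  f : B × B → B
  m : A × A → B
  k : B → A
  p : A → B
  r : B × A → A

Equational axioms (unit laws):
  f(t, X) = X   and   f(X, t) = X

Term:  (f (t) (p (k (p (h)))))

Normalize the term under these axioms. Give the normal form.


normal form = (p (k (p (h))))

1. (f (t) (p (k (p (h)))))  →  (p (k (p (h))))


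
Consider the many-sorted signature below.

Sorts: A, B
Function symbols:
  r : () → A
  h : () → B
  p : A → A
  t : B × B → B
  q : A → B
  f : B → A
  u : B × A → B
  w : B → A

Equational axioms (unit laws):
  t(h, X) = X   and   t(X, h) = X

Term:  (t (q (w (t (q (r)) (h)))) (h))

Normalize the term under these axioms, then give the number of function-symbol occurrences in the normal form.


size = 4

1. (t (q (w (t (q (r)) (h)))) (h))  →  (q (w (t (q (r)) (h))))
2. (q (w (t (q (r)) (h))))  →  (q (w (q (r))))
normal form: (q (w (q (r))))


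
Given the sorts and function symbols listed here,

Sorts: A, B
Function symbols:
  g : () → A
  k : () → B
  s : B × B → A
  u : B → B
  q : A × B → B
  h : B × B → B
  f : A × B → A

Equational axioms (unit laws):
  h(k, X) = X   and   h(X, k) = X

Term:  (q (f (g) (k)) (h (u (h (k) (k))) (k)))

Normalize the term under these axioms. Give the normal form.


1. (q (f (g) (k)) (h (u (h (k) (k))) (k)))  →  (q (f (g) (k)) (u (h (k) (k))))
2. (q (f (g) (k)) (u (h (k) (k))))  →  (q (f (g) (k)) (u (k)))

normal form = (q (f (g) (k)) (u (k)))


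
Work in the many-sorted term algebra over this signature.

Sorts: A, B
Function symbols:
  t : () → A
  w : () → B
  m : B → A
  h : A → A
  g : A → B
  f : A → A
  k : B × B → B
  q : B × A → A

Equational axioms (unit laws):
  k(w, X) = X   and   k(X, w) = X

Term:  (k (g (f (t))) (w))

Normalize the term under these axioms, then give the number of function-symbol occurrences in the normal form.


size = 3

1. (k (g (f (t))) (w))  →  (g (f (t)))
normal form: (g (f (t)))


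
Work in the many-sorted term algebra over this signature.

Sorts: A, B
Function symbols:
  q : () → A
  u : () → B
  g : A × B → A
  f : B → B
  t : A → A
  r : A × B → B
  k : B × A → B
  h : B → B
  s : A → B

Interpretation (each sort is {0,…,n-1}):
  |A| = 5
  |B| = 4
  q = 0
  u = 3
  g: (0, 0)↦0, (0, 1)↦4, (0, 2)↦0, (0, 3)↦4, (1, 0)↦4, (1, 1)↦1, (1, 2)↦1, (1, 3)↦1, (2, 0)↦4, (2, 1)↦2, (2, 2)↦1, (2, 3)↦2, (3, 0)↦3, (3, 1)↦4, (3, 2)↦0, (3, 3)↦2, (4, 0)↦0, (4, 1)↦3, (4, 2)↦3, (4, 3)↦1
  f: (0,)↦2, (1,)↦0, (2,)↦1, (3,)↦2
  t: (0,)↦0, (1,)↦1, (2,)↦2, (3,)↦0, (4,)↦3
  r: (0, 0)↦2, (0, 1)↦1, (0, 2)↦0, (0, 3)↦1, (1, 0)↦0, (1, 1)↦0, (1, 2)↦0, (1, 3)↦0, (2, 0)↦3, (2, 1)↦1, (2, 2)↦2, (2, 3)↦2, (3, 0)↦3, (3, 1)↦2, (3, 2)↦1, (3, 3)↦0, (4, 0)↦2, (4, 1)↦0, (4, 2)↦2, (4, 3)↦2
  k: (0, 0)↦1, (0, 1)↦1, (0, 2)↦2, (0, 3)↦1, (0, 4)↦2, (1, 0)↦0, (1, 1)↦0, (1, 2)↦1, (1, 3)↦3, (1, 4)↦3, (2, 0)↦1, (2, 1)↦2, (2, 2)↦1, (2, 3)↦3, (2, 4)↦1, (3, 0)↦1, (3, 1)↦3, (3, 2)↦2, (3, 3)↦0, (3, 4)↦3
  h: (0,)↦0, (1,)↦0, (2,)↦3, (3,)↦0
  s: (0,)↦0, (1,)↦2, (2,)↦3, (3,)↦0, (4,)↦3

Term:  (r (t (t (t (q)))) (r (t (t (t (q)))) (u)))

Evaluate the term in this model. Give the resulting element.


value = 1

  q = 0
  (t (q)) = t(0,) = 0
  (t (t (q))) = t(0,) = 0
  (t (t (t (q)))) = t(0,) = 0
  q = 0
  (t (q)) = t(0,) = 0
  (t (t (q))) = t(0,) = 0
  (t (t (t (q)))) = t(0,) = 0
  u = 3
  (r (t (t (t (q)))) (u)) = r(0, 3) = 1
  (r (t (t (t (q)))) (r (t (t (t (q)))) (u))) = r(0, 1) = 1


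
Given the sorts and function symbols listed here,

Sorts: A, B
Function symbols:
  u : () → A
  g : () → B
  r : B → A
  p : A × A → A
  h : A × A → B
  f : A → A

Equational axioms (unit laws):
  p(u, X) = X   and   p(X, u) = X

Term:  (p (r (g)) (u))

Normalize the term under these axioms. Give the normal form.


normal form = (r (g))

1. (p (r (g)) (u))  →  (r (g))


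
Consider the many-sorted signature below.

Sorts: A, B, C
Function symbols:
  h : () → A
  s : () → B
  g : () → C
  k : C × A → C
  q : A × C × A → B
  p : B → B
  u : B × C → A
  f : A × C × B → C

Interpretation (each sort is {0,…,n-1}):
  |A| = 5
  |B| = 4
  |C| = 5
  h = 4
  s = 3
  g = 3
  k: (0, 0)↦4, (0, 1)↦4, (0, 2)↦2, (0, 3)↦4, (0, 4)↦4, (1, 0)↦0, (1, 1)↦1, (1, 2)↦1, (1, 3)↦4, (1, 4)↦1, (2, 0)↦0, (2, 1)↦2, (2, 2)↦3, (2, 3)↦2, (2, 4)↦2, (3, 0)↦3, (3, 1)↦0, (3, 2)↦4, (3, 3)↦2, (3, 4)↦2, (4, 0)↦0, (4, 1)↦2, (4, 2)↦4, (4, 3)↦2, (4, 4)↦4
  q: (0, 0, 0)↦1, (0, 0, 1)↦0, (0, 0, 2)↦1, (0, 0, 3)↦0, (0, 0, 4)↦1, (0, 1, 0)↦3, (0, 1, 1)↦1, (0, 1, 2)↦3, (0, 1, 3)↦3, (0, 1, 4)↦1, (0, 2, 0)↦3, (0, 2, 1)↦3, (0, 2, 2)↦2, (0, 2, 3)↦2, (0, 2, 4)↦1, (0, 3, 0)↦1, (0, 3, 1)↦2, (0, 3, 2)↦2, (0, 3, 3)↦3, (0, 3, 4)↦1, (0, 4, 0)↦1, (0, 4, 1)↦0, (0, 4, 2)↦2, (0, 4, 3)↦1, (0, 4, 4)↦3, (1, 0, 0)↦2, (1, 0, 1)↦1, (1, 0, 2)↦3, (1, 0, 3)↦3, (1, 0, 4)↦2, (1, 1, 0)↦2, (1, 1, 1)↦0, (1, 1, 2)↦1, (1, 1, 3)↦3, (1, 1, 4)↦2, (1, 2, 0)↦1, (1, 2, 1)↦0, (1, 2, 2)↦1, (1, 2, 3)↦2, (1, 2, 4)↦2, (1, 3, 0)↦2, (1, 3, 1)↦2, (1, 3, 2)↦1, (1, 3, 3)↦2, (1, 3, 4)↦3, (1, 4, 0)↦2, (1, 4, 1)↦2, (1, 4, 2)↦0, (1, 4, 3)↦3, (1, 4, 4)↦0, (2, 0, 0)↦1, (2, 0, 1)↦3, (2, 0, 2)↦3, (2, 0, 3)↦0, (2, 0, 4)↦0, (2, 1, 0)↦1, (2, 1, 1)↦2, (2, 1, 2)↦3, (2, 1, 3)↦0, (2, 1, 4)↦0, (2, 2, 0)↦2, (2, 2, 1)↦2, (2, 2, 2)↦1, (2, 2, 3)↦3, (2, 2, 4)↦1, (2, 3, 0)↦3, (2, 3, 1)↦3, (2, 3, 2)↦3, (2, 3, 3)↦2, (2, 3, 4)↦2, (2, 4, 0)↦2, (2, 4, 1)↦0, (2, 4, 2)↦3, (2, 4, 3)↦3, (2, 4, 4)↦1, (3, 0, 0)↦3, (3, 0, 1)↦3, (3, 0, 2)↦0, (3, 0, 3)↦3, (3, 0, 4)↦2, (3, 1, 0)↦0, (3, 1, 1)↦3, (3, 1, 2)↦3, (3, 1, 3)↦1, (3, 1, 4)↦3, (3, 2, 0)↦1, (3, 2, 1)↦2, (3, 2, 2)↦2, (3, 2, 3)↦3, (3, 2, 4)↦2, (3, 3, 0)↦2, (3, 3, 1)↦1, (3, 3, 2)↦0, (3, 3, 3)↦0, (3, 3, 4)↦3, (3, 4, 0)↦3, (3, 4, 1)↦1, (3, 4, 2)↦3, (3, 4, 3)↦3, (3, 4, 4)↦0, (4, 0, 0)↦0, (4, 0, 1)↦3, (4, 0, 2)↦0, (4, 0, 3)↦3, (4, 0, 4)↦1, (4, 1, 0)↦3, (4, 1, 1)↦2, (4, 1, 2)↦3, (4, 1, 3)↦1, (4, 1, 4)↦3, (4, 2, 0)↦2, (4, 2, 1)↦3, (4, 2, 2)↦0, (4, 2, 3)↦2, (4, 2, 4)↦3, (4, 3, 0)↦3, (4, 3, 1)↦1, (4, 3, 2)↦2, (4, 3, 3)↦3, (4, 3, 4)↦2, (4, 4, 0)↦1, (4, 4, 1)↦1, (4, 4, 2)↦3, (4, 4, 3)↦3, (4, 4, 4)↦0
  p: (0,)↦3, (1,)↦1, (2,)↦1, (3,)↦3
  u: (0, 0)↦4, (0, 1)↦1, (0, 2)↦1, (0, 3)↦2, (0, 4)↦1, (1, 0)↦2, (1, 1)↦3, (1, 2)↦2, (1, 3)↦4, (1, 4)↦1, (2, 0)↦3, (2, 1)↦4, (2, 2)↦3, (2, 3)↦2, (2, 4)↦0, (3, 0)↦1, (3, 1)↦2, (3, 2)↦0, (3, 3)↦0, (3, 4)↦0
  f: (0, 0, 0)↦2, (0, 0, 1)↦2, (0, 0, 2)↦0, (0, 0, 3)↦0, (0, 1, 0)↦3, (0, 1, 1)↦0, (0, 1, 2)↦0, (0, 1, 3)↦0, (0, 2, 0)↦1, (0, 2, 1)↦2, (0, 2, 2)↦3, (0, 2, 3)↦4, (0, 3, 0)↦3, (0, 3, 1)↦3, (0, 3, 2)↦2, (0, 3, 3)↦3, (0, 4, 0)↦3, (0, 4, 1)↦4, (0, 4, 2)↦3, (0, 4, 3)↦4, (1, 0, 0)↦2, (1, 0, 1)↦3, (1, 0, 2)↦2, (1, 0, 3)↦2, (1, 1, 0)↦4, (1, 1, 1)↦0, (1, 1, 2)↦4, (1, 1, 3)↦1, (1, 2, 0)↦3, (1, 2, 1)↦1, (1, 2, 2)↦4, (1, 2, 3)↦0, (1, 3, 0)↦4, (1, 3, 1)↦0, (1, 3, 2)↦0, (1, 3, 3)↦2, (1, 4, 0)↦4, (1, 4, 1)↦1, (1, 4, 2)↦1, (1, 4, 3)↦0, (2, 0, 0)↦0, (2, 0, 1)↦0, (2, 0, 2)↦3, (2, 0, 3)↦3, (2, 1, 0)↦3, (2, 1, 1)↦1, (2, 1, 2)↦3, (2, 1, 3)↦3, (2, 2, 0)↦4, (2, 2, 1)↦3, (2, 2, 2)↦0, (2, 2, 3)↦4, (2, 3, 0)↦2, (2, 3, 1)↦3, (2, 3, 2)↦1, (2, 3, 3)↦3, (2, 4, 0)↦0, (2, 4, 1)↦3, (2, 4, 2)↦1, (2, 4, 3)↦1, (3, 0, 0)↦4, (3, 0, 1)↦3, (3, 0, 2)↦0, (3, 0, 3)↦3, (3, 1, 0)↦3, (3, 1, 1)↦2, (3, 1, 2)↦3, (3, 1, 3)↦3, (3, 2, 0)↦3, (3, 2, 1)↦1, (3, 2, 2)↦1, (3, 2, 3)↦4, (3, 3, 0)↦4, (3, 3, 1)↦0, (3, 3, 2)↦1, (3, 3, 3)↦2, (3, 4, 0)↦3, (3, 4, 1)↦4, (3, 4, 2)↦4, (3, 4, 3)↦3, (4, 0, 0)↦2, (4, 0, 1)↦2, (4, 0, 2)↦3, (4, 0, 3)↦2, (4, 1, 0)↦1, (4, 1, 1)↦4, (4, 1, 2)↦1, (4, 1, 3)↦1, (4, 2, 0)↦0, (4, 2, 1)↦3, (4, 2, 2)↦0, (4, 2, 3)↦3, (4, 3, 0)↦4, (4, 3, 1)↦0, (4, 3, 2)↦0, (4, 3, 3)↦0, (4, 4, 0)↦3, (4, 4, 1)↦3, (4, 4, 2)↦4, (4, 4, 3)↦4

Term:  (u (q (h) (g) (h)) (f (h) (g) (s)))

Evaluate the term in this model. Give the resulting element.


value = 3

  h = 4
  g = 3
  h = 4
  (q (h) (g) (h)) = q(4, 3, 4) = 2
  h = 4
  g = 3
  s = 3
  (f (h) (g) (s)) = f(4, 3, 3) = 0
  (u (q (h) (g) (h)) (f (h) (g) (s))) = u(2, 0) = 3


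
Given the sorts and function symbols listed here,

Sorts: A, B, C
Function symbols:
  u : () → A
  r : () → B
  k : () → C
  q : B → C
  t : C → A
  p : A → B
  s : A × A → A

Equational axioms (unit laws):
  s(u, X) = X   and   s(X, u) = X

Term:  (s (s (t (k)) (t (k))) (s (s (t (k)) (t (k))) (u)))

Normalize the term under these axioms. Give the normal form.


normal form = (s (s (t (k)) (t (k))) (s (t (k)) (t (k))))

1. (s (s (t (k)) (t (k))) (s (s (t (k)) (t (k))) (u)))  →  (s (s (t (k)) (t (k))) (s (t (k)) (t (k))))


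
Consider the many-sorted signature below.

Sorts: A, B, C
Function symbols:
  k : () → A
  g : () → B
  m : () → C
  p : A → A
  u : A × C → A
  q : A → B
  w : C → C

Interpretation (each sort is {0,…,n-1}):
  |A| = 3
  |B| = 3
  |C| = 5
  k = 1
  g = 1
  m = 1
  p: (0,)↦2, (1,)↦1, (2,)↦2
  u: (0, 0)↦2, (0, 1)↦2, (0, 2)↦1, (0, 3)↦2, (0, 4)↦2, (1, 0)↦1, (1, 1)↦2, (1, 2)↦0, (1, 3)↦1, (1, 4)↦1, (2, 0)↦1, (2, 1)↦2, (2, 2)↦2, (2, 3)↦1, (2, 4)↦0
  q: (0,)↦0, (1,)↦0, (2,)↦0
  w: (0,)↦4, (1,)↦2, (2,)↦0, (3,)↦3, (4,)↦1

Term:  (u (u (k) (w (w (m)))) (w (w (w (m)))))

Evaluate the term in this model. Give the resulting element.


  k = 1
  m = 1
  (w (m)) = w(1,) = 2
  (w (w (m))) = w(2,) = 0
  (u (k) (w (w (m)))) = u(1, 0) = 1
  m = 1
  (w (m)) = w(1,) = 2
  (w (w (m))) = w(2,) = 0
  (w (w (w (m)))) = w(0,) = 4
  (u (u (k) (w (w (m)))) (w (w (w (m))))) = u(1, 4) = 1

value = 1
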